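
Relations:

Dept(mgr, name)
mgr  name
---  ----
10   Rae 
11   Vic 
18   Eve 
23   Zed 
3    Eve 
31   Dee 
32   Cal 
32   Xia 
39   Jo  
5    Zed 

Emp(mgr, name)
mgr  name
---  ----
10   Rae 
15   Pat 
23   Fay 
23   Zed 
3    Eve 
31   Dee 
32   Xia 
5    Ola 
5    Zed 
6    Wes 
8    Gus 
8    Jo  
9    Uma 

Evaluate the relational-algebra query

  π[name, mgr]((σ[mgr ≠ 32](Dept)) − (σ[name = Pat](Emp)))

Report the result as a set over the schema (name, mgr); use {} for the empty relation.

{(Dee, 31), (Eve, 18), (Eve, 3), (Jo, 39), (Rae, 10), (Vic, 11), (Zed, 23), (Zed, 5)}

σ[mgr ≠ 32]: keep tuples satisfying mgr ≠ 32 → {(10, Rae), (11, Vic), (18, Eve), (23, Zed), (3, Eve), (31, Dee), (39, Jo), (5, Zed)}
σ[name = Pat]: keep tuples satisfying name = Pat → {(15, Pat)}
Set difference of the two operands is {(10, Rae), (11, Vic), (18, Eve), (23, Zed), (3, Eve), (31, Dee), (39, Jo), (5, Zed)}.
π_{name, mgr} gives {(Dee, 31), (Eve, 18), (Eve, 3), (Jo, 39), (Rae, 10), (Vic, 11), (Zed, 23), (Zed, 5)}.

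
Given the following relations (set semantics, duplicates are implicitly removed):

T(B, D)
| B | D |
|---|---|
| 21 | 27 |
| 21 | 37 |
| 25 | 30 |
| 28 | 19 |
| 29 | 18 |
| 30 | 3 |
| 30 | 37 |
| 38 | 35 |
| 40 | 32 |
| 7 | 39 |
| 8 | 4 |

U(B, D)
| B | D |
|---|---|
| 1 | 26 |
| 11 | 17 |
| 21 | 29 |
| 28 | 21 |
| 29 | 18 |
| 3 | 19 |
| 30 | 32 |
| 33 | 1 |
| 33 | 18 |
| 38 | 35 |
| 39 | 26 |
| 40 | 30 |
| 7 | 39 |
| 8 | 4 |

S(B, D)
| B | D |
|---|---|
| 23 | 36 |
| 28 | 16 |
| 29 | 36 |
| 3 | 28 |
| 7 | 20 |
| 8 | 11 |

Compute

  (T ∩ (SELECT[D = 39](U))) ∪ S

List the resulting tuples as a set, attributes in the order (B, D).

Selection D = 39: {(7, 39)}
Set intersection of the two operands is {(7, 39)}.
Set union of the two operands is {(23, 36), (28, 16), (29, 36), (3, 28), (7, 20), (7, 39), (8, 11)}.

{(23, 36), (28, 16), (29, 36), (3, 28), (7, 20), (7, 39), (8, 11)}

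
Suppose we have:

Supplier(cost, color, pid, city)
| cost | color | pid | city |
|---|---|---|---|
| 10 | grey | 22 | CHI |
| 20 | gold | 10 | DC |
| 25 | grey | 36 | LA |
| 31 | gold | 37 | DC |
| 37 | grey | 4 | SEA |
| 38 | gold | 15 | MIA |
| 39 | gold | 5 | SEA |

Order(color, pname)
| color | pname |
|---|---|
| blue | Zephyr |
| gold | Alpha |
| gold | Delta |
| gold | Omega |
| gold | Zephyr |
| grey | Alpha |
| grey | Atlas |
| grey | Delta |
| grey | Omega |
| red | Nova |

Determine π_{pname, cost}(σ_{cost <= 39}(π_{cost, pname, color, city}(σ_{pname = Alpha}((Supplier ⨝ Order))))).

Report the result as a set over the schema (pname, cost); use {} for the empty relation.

Supplier ⋈ Order (natural join on color): {(10, grey, 22, CHI, Alpha), (10, grey, 22, CHI, Atlas), (10, grey, 22, CHI, Delta), (10, grey, 22, CHI, Omega), (20, gold, 10, DC, Alpha), (20, gold, 10, DC, Delta), (20, gold, 10, DC, Omega), (20, gold, 10, DC, Zephyr), (25, grey, 36, LA, Alpha), (25, grey, 36, LA, Atlas), (25, grey, 36, LA, Delta), (25, grey, 36, LA, Omega), (31, gold, 37, DC, Alpha), (31, gold, 37, DC, Delta), (31, gold, 37, DC, Omega), (31, gold, 37, DC, Zephyr), (37, grey, 4, SEA, Alpha), (37, grey, 4, SEA, Atlas), (37, grey, 4, SEA, Delta), (37, grey, 4, SEA, Omega), (38, gold, 15, MIA, Alpha), (38, gold, 15, MIA, Delta), (38, gold, 15, MIA, Omega), (38, gold, 15, MIA, Zephyr), (39, gold, 5, SEA, Alpha), (39, gold, 5, SEA, Delta), (39, gold, 5, SEA, Omega), (39, gold, 5, SEA, Zephyr)}
Filtering on pname = Alpha leaves {(10, grey, 22, CHI, Alpha), (20, gold, 10, DC, Alpha), (25, grey, 36, LA, Alpha), (31, gold, 37, DC, Alpha), (37, grey, 4, SEA, Alpha), (38, gold, 15, MIA, Alpha), (39, gold, 5, SEA, Alpha)}.
π_{cost, pname, color, city} gives {(10, Alpha, grey, CHI), (20, Alpha, gold, DC), (25, Alpha, grey, LA), (31, Alpha, gold, DC), (37, Alpha, grey, SEA), (38, Alpha, gold, MIA), (39, Alpha, gold, SEA)}.
Filtering on cost <= 39 leaves {(10, Alpha, grey, CHI), (20, Alpha, gold, DC), (25, Alpha, grey, LA), (31, Alpha, gold, DC), (37, Alpha, grey, SEA), (38, Alpha, gold, MIA), (39, Alpha, gold, SEA)}.
π_{pname, cost} gives {(Alpha, 10), (Alpha, 20), (Alpha, 25), (Alpha, 31), (Alpha, 37), (Alpha, 38), (Alpha, 39)}.

{(Alpha, 10), (Alpha, 20), (Alpha, 25), (Alpha, 31), (Alpha, 37), (Alpha, 38), (Alpha, 39)}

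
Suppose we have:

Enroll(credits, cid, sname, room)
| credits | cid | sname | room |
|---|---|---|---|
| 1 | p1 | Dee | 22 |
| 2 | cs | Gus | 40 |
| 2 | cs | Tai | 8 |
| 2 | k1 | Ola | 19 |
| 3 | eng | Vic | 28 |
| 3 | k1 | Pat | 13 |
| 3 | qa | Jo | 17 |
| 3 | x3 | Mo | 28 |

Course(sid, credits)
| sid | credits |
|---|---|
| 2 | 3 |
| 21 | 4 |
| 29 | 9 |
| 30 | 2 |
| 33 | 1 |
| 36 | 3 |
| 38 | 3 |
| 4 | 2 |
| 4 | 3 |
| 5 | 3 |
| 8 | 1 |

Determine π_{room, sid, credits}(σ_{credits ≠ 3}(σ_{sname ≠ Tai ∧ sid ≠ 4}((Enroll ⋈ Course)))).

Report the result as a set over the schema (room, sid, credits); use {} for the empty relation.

{(19, 30, 2), (22, 33, 1), (22, 8, 1), (40, 30, 2)}

Joining Enroll and Course on credits yields {(1, p1, Dee, 22, 33), (1, p1, Dee, 22, 8), (2, cs, Gus, 40, 30), (2, cs, Gus, 40, 4), (2, cs, Tai, 8, 30), (2, cs, Tai, 8, 4), (2, k1, Ola, 19, 30), (2, k1, Ola, 19, 4), (3, eng, Vic, 28, 2), (3, eng, Vic, 28, 36), (3, eng, Vic, 28, 38), (3, eng, Vic, 28, 4), (3, eng, Vic, 28, 5), (3, k1, Pat, 13, 2), (3, k1, Pat, 13, 36), (3, k1, Pat, 13, 38), (3, k1, Pat, 13, 4), (3, k1, Pat, 13, 5), (3, qa, Jo, 17, 2), (3, qa, Jo, 17, 36), (3, qa, Jo, 17, 38), (3, qa, Jo, 17, 4), (3, qa, Jo, 17, 5), (3, x3, Mo, 28, 2), (3, x3, Mo, 28, 36), (3, x3, Mo, 28, 38), (3, x3, Mo, 28, 4), (3, x3, Mo, 28, 5)}.
Selection sname ≠ Tai ∧ sid ≠ 4: {(1, p1, Dee, 22, 33), (1, p1, Dee, 22, 8), (2, cs, Gus, 40, 30), (2, k1, Ola, 19, 30), (3, eng, Vic, 28, 2), (3, eng, Vic, 28, 36), (3, eng, Vic, 28, 38), (3, eng, Vic, 28, 5), (3, k1, Pat, 13, 2), (3, k1, Pat, 13, 36), (3, k1, Pat, 13, 38), (3, k1, Pat, 13, 5), (3, qa, Jo, 17, 2), (3, qa, Jo, 17, 36), (3, qa, Jo, 17, 38), (3, qa, Jo, 17, 5), (3, x3, Mo, 28, 2), (3, x3, Mo, 28, 36), (3, x3, Mo, 28, 38), (3, x3, Mo, 28, 5)}
Selection credits ≠ 3: {(1, p1, Dee, 22, 33), (1, p1, Dee, 22, 8), (2, cs, Gus, 40, 30), (2, k1, Ola, 19, 30)}
π_{room, sid, credits} gives {(19, 30, 2), (22, 33, 1), (22, 8, 1), (40, 30, 2)}.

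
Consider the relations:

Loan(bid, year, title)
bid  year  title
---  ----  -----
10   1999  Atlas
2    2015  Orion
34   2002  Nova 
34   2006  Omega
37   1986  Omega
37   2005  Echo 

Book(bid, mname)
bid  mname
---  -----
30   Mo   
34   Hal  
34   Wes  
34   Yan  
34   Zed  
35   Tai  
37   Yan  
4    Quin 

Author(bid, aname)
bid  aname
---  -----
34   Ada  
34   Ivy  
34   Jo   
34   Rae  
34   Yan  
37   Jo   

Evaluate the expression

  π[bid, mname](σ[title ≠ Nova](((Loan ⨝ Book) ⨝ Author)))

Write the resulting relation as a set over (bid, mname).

Loan ⋈ Book (natural join on bid): {(34, 2002, Nova, Hal), (34, 2002, Nova, Wes), (34, 2002, Nova, Yan), (34, 2002, Nova, Zed), (34, 2006, Omega, Hal), (34, 2006, Omega, Wes), (34, 2006, Omega, Yan), (34, 2006, Omega, Zed), (37, 1986, Omega, Yan), (37, 2005, Echo, Yan)}
(Loan ⨝ Book) ⋈ Author (natural join on bid): {(34, 2002, Nova, Hal, Ada), (34, 2002, Nova, Hal, Ivy), (34, 2002, Nova, Hal, Jo), (34, 2002, Nova, Hal, Rae), (34, 2002, Nova, Hal, Yan), (34, 2002, Nova, Wes, Ada), (34, 2002, Nova, Wes, Ivy), (34, 2002, Nova, Wes, Jo), (34, 2002, Nova, Wes, Rae), (34, 2002, Nova, Wes, Yan), (34, 2002, Nova, Yan, Ada), (34, 2002, Nova, Yan, Ivy), (34, 2002, Nova, Yan, Jo), (34, 2002, Nova, Yan, Rae), (34, 2002, Nova, Yan, Yan), (34, 2002, Nova, Zed, Ada), (34, 2002, Nova, Zed, Ivy), (34, 2002, Nova, Zed, Jo), (34, 2002, Nova, Zed, Rae), (34, 2002, Nova, Zed, Yan), (34, 2006, Omega, Hal, Ada), (34, 2006, Omega, Hal, Ivy), (34, 2006, Omega, Hal, Jo), (34, 2006, Omega, Hal, Rae), (34, 2006, Omega, Hal, Yan), (34, 2006, Omega, Wes, Ada), (34, 2006, Omega, Wes, Ivy), (34, 2006, Omega, Wes, Jo), (34, 2006, Omega, Wes, Rae), (34, 2006, Omega, Wes, Yan), (34, 2006, Omega, Yan, Ada), (34, 2006, Omega, Yan, Ivy), (34, 2006, Omega, Yan, Jo), (34, 2006, Omega, Yan, Rae), (34, 2006, Omega, Yan, Yan), (34, 2006, Omega, Zed, Ada), (34, 2006, Omega, Zed, Ivy), (34, 2006, Omega, Zed, Jo), (34, 2006, Omega, Zed, Rae), (34, 2006, Omega, Zed, Yan), (37, 1986, Omega, Yan, Jo), (37, 2005, Echo, Yan, Jo)}
Filtering on title ≠ Nova leaves {(34, 2006, Omega, Hal, Ada), (34, 2006, Omega, Hal, Ivy), (34, 2006, Omega, Hal, Jo), (34, 2006, Omega, Hal, Rae), (34, 2006, Omega, Hal, Yan), (34, 2006, Omega, Wes, Ada), (34, 2006, Omega, Wes, Ivy), (34, 2006, Omega, Wes, Jo), (34, 2006, Omega, Wes, Rae), (34, 2006, Omega, Wes, Yan), (34, 2006, Omega, Yan, Ada), (34, 2006, Omega, Yan, Ivy), (34, 2006, Omega, Yan, Jo), (34, 2006, Omega, Yan, Rae), (34, 2006, Omega, Yan, Yan), (34, 2006, Omega, Zed, Ada), (34, 2006, Omega, Zed, Ivy), (34, 2006, Omega, Zed, Jo), (34, 2006, Omega, Zed, Rae), (34, 2006, Omega, Zed, Yan), (37, 1986, Omega, Yan, Jo), (37, 2005, Echo, Yan, Jo)}.
Keep only column(s) bid, mname (17 duplicate(s) eliminated): {(34, Hal), (34, Wes), (34, Yan), (34, Zed), (37, Yan)}

{(34, Hal), (34, Wes), (34, Yan), (34, Zed), (37, Yan)}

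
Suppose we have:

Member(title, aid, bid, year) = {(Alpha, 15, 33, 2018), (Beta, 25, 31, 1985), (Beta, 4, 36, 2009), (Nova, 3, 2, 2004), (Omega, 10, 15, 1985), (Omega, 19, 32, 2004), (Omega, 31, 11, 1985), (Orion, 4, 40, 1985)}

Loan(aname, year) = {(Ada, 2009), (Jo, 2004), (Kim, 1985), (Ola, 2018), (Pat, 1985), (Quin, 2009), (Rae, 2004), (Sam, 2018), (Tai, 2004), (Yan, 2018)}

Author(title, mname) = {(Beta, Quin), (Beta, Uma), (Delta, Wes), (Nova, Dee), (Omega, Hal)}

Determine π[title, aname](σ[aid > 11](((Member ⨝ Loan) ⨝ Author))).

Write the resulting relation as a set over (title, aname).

{(Beta, Kim), (Beta, Pat), (Omega, Jo), (Omega, Kim), (Omega, Pat), (Omega, Rae), (Omega, Tai)}

Joining Member and Loan on year yields {(Alpha, 15, 33, 2018, Ola), (Alpha, 15, 33, 2018, Sam), (Alpha, 15, 33, 2018, Yan), (Beta, 25, 31, 1985, Kim), (Beta, 25, 31, 1985, Pat), (Beta, 4, 36, 2009, Ada), (Beta, 4, 36, 2009, Quin), (Nova, 3, 2, 2004, Jo), (Nova, 3, 2, 2004, Rae), (Nova, 3, 2, 2004, Tai), (Omega, 10, 15, 1985, Kim), (Omega, 10, 15, 1985, Pat), (Omega, 19, 32, 2004, Jo), (Omega, 19, 32, 2004, Rae), (Omega, 19, 32, 2004, Tai), (Omega, 31, 11, 1985, Kim), (Omega, 31, 11, 1985, Pat), (Orion, 4, 40, 1985, Kim), (Orion, 4, 40, 1985, Pat)}.
Joining (Member ⨝ Loan) and Author on title yields {(Beta, 25, 31, 1985, Kim, Quin), (Beta, 25, 31, 1985, Kim, Uma), (Beta, 25, 31, 1985, Pat, Quin), (Beta, 25, 31, 1985, Pat, Uma), (Beta, 4, 36, 2009, Ada, Quin), (Beta, 4, 36, 2009, Ada, Uma), (Beta, 4, 36, 2009, Quin, Quin), (Beta, 4, 36, 2009, Quin, Uma), (Nova, 3, 2, 2004, Jo, Dee), (Nova, 3, 2, 2004, Rae, Dee), (Nova, 3, 2, 2004, Tai, Dee), (Omega, 10, 15, 1985, Kim, Hal), (Omega, 10, 15, 1985, Pat, Hal), (Omega, 19, 32, 2004, Jo, Hal), (Omega, 19, 32, 2004, Rae, Hal), (Omega, 19, 32, 2004, Tai, Hal), (Omega, 31, 11, 1985, Kim, Hal), (Omega, 31, 11, 1985, Pat, Hal)}.
Selection aid > 11: {(Beta, 25, 31, 1985, Kim, Quin), (Beta, 25, 31, 1985, Kim, Uma), (Beta, 25, 31, 1985, Pat, Quin), (Beta, 25, 31, 1985, Pat, Uma), (Omega, 19, 32, 2004, Jo, Hal), (Omega, 19, 32, 2004, Rae, Hal), (Omega, 19, 32, 2004, Tai, Hal), (Omega, 31, 11, 1985, Kim, Hal), (Omega, 31, 11, 1985, Pat, Hal)}
Projecting to title, aname (2 duplicate(s) eliminated): {(Beta, Kim), (Beta, Pat), (Omega, Jo), (Omega, Kim), (Omega, Pat), (Omega, Rae), (Omega, Tai)}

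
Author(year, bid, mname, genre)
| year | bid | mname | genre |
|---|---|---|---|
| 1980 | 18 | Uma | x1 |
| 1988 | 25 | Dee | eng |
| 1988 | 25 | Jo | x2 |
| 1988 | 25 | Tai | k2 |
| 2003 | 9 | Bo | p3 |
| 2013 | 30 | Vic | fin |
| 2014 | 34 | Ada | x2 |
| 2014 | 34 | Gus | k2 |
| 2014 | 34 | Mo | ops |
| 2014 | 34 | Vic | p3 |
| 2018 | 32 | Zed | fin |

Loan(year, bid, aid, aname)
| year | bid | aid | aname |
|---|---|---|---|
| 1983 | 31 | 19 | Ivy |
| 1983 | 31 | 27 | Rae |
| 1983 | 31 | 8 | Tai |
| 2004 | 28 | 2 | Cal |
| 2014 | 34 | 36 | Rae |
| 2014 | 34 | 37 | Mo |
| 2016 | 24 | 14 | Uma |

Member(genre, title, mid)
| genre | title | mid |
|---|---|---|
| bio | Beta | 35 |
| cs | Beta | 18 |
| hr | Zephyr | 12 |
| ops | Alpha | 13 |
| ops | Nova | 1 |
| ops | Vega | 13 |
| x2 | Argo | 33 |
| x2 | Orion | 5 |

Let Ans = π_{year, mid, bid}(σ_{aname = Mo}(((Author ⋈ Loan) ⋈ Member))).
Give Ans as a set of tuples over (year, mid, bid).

Natural join on year, bid: {(2014, 34, Ada, x2, 36, Rae), (2014, 34, Ada, x2, 37, Mo), (2014, 34, Gus, k2, 36, Rae), (2014, 34, Gus, k2, 37, Mo), (2014, 34, Mo, ops, 36, Rae), (2014, 34, Mo, ops, 37, Mo), (2014, 34, Vic, p3, 36, Rae), (2014, 34, Vic, p3, 37, Mo)}
Natural join on genre: {(2014, 34, Ada, x2, 36, Rae, Argo, 33), (2014, 34, Ada, x2, 36, Rae, Orion, 5), (2014, 34, Ada, x2, 37, Mo, Argo, 33), (2014, 34, Ada, x2, 37, Mo, Orion, 5), (2014, 34, Mo, ops, 36, Rae, Alpha, 13), (2014, 34, Mo, ops, 36, Rae, Nova, 1), (2014, 34, Mo, ops, 36, Rae, Vega, 13), (2014, 34, Mo, ops, 37, Mo, Alpha, 13), (2014, 34, Mo, ops, 37, Mo, Nova, 1), (2014, 34, Mo, ops, 37, Mo, Vega, 13)}
Filtering on aname = Mo leaves {(2014, 34, Ada, x2, 37, Mo, Argo, 33), (2014, 34, Ada, x2, 37, Mo, Orion, 5), (2014, 34, Mo, ops, 37, Mo, Alpha, 13), (2014, 34, Mo, ops, 37, Mo, Nova, 1), (2014, 34, Mo, ops, 37, Mo, Vega, 13)}.
Keep only column(s) year, mid, bid (1 duplicate(s) eliminated): {(2014, 1, 34), (2014, 13, 34), (2014, 33, 34), (2014, 5, 34)}

{(2014, 1, 34), (2014, 13, 34), (2014, 33, 34), (2014, 5, 34)}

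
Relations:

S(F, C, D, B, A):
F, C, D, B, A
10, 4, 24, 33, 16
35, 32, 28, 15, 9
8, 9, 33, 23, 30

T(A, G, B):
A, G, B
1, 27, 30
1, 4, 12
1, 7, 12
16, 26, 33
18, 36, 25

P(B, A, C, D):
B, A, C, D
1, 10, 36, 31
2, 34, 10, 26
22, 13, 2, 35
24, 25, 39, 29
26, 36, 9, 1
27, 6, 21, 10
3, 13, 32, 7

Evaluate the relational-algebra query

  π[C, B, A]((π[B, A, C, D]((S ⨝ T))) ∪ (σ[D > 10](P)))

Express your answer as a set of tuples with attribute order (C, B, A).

{(10, 2, 34), (2, 22, 13), (36, 1, 10), (39, 24, 25), (4, 33, 16)}

S ⋈ T (natural join on B, A): {(10, 4, 24, 33, 16, 26)}
Projecting to B, A, C, D: {(33, 16, 4, 24)}
Selection D > 10: {(1, 10, 36, 31), (2, 34, 10, 26), (22, 13, 2, 35), (24, 25, 39, 29)}
Union: {(33, 16, 4, 24)} with {(1, 10, 36, 31), (2, 34, 10, 26), (22, 13, 2, 35), (24, 25, 39, 29)} → {(1, 10, 36, 31), (2, 34, 10, 26), (22, 13, 2, 35), (24, 25, 39, 29), (33, 16, 4, 24)}
Projecting to C, B, A: {(10, 2, 34), (2, 22, 13), (36, 1, 10), (39, 24, 25), (4, 33, 16)}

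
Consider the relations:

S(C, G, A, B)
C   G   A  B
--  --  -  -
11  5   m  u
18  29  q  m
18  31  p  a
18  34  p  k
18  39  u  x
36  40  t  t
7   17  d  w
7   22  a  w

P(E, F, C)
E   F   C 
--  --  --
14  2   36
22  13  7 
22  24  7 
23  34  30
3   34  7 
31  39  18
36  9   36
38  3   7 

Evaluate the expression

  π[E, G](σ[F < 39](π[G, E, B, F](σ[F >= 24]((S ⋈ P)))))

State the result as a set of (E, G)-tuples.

Joining S and P on C yields {(18, 29, q, m, 31, 39), (18, 31, p, a, 31, 39), (18, 34, p, k, 31, 39), (18, 39, u, x, 31, 39), (36, 40, t, t, 14, 2), (36, 40, t, t, 36, 9), (7, 17, d, w, 22, 13), (7, 17, d, w, 22, 24), (7, 17, d, w, 3, 34), (7, 17, d, w, 38, 3), (7, 22, a, w, 22, 13), (7, 22, a, w, 22, 24), (7, 22, a, w, 3, 34), (7, 22, a, w, 38, 3)}.
Apply σ_{F >= 24}; surviving tuples: {(18, 29, q, m, 31, 39), (18, 31, p, a, 31, 39), (18, 34, p, k, 31, 39), (18, 39, u, x, 31, 39), (7, 17, d, w, 22, 24), (7, 17, d, w, 3, 34), (7, 22, a, w, 22, 24), (7, 22, a, w, 3, 34)}
π_{G, E, B, F} gives {(17, 22, w, 24), (17, 3, w, 34), (22, 22, w, 24), (22, 3, w, 34), (29, 31, m, 39), (31, 31, a, 39), (34, 31, k, 39), (39, 31, x, 39)}.
Apply σ_{F < 39}; surviving tuples: {(17, 22, w, 24), (17, 3, w, 34), (22, 22, w, 24), (22, 3, w, 34)}
π_{E, G} gives {(22, 17), (22, 22), (3, 17), (3, 22)}.

{(22, 17), (22, 22), (3, 17), (3, 22)}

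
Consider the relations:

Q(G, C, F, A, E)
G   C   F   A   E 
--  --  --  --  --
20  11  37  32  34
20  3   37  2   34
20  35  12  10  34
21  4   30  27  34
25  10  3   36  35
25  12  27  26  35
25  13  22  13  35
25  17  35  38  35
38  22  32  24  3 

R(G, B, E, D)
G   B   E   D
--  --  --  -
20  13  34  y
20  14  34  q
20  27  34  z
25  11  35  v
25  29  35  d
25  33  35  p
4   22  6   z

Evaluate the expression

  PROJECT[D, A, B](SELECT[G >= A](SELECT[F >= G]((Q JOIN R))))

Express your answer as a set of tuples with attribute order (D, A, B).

Joining Q and R on G, E yields {(20, 11, 37, 32, 34, 13, y), (20, 11, 37, 32, 34, 14, q), (20, 11, 37, 32, 34, 27, z), (20, 3, 37, 2, 34, 13, y), (20, 3, 37, 2, 34, 14, q), (20, 3, 37, 2, 34, 27, z), (20, 35, 12, 10, 34, 13, y), (20, 35, 12, 10, 34, 14, q), (20, 35, 12, 10, 34, 27, z), (25, 10, 3, 36, 35, 11, v), (25, 10, 3, 36, 35, 29, d), (25, 10, 3, 36, 35, 33, p), (25, 12, 27, 26, 35, 11, v), (25, 12, 27, 26, 35, 29, d), (25, 12, 27, 26, 35, 33, p), (25, 13, 22, 13, 35, 11, v), (25, 13, 22, 13, 35, 29, d), (25, 13, 22, 13, 35, 33, p), (25, 17, 35, 38, 35, 11, v), (25, 17, 35, 38, 35, 29, d), (25, 17, 35, 38, 35, 33, p)}.
Apply σ_{F >= G}; surviving tuples: {(20, 11, 37, 32, 34, 13, y), (20, 11, 37, 32, 34, 14, q), (20, 11, 37, 32, 34, 27, z), (20, 3, 37, 2, 34, 13, y), (20, 3, 37, 2, 34, 14, q), (20, 3, 37, 2, 34, 27, z), (25, 12, 27, 26, 35, 11, v), (25, 12, 27, 26, 35, 29, d), (25, 12, 27, 26, 35, 33, p), (25, 17, 35, 38, 35, 11, v), (25, 17, 35, 38, 35, 29, d), (25, 17, 35, 38, 35, 33, p)}
Apply σ_{G >= A}; surviving tuples: {(20, 3, 37, 2, 34, 13, y), (20, 3, 37, 2, 34, 14, q), (20, 3, 37, 2, 34, 27, z)}
π_{D, A, B} gives {(q, 2, 14), (y, 2, 13), (z, 2, 27)}.

{(q, 2, 14), (y, 2, 13), (z, 2, 27)}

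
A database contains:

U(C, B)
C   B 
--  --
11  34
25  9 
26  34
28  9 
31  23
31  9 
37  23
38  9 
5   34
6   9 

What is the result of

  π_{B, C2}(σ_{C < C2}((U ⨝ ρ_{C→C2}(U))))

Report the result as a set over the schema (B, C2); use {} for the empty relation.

{(23, 37), (34, 11), (34, 26), (9, 25), (9, 28), (9, 31), (9, 38)}

ρ[C→C2]: schema becomes (C2, B); tuples unchanged.
U ⋈ ρ_{C→C2}(U) (natural join on B): {(11, 34, 11), (11, 34, 26), (11, 34, 5), (25, 9, 25), (25, 9, 28), (25, 9, 31), (25, 9, 38), (25, 9, 6), (26, 34, 11), (26, 34, 26), (26, 34, 5), (28, 9, 25), (28, 9, 28), (28, 9, 31), (28, 9, 38), (28, 9, 6), (31, 23, 31), (31, 23, 37), (31, 9, 25), (31, 9, 28), (31, 9, 31), (31, 9, 38), (31, 9, 6), (37, 23, 31), (37, 23, 37), (38, 9, 25), (38, 9, 28), (38, 9, 31), (38, 9, 38), (38, 9, 6), (5, 34, 11), (5, 34, 26), (5, 34, 5), (6, 9, 25), (6, 9, 28), (6, 9, 31), (6, 9, 38), (6, 9, 6)}
Selection C < C2: {(11, 34, 26), (25, 9, 28), (25, 9, 31), (25, 9, 38), (28, 9, 31), (28, 9, 38), (31, 23, 37), (31, 9, 38), (5, 34, 11), (5, 34, 26), (6, 9, 25), (6, 9, 28), (6, 9, 31), (6, 9, 38)}
Projecting to B, C2 (7 duplicate(s) eliminated): {(23, 37), (34, 11), (34, 26), (9, 25), (9, 28), (9, 31), (9, 38)}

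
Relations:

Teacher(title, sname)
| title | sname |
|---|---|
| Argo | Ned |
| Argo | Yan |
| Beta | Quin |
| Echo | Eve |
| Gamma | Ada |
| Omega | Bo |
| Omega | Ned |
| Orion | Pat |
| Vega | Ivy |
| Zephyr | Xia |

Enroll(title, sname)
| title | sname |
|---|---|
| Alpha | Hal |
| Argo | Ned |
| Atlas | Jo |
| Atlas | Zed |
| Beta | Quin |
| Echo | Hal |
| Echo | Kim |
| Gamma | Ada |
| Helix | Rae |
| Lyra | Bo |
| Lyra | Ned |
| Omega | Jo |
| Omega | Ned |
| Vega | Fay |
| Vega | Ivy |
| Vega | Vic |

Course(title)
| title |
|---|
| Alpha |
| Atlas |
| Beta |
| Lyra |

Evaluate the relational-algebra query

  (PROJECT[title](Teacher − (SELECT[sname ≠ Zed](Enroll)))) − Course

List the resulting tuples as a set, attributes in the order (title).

{Argo, Echo, Omega, Orion, Zephyr}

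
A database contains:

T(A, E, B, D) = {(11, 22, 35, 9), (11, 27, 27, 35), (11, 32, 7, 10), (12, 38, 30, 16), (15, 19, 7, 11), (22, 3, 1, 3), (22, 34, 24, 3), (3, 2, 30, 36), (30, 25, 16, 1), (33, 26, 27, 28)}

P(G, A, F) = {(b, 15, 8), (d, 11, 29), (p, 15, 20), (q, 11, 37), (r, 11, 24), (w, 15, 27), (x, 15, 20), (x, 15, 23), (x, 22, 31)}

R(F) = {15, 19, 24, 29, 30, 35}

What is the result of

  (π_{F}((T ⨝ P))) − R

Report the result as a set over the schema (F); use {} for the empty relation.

T ⋈ P (natural join on A): {(11, 22, 35, 9, d, 29), (11, 22, 35, 9, q, 37), (11, 22, 35, 9, r, 24), (11, 27, 27, 35, d, 29), (11, 27, 27, 35, q, 37), (11, 27, 27, 35, r, 24), (11, 32, 7, 10, d, 29), (11, 32, 7, 10, q, 37), (11, 32, 7, 10, r, 24), (15, 19, 7, 11, b, 8), (15, 19, 7, 11, p, 20), (15, 19, 7, 11, w, 27), (15, 19, 7, 11, x, 20), (15, 19, 7, 11, x, 23), (22, 3, 1, 3, x, 31), (22, 34, 24, 3, x, 31)}
Keep only column(s) F (8 duplicate(s) eliminated): {20, 23, 24, 27, 29, 31, 37, 8}
Set difference of the two operands is {20, 23, 27, 31, 37, 8}.

{20, 23, 27, 31, 37, 8}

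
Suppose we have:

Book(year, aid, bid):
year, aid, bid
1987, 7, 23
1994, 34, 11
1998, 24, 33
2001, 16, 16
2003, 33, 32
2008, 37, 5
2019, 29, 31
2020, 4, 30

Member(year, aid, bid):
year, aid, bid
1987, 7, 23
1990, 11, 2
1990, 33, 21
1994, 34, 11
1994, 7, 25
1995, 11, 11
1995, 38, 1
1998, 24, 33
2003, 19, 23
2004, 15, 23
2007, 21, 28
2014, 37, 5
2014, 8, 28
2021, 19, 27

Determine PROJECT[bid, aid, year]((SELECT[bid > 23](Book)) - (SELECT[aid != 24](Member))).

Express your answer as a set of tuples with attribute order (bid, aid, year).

{(30, 4, 2020), (31, 29, 2019), (32, 33, 2003), (33, 24, 1998)}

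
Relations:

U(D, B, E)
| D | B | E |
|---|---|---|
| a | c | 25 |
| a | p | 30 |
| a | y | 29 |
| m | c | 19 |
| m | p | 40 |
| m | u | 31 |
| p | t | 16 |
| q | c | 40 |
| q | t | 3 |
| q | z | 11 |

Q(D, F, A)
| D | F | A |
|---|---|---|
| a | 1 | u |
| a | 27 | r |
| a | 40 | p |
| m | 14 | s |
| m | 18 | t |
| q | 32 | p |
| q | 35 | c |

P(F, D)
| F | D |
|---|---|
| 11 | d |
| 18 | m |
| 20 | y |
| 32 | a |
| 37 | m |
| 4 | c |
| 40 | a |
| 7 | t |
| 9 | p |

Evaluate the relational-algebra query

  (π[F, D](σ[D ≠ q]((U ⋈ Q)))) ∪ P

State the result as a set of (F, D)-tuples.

{(1, a), (11, d), (14, m), (18, m), (20, y), (27, a), (32, a), (37, m), (4, c), (40, a), (7, t), (9, p)}

Natural join on D: {(a, c, 25, 1, u), (a, c, 25, 27, r), (a, c, 25, 40, p), (a, p, 30, 1, u), (a, p, 30, 27, r), (a, p, 30, 40, p), (a, y, 29, 1, u), (a, y, 29, 27, r), (a, y, 29, 40, p), (m, c, 19, 14, s), (m, c, 19, 18, t), (m, p, 40, 14, s), (m, p, 40, 18, t), (m, u, 31, 14, s), (m, u, 31, 18, t), (q, c, 40, 32, p), (q, c, 40, 35, c), (q, t, 3, 32, p), (q, t, 3, 35, c), (q, z, 11, 32, p), (q, z, 11, 35, c)}
Selection D ≠ q: {(a, c, 25, 1, u), (a, c, 25, 27, r), (a, c, 25, 40, p), (a, p, 30, 1, u), (a, p, 30, 27, r), (a, p, 30, 40, p), (a, y, 29, 1, u), (a, y, 29, 27, r), (a, y, 29, 40, p), (m, c, 19, 14, s), (m, c, 19, 18, t), (m, p, 40, 14, s), (m, p, 40, 18, t), (m, u, 31, 14, s), (m, u, 31, 18, t)}
Keep only column(s) F, D (10 duplicate(s) eliminated): {(1, a), (14, m), (18, m), (27, a), (40, a)}
Taking the union: {(1, a), (11, d), (14, m), (18, m), (20, y), (27, a), (32, a), (37, m), (4, c), (40, a), (7, t), (9, p)}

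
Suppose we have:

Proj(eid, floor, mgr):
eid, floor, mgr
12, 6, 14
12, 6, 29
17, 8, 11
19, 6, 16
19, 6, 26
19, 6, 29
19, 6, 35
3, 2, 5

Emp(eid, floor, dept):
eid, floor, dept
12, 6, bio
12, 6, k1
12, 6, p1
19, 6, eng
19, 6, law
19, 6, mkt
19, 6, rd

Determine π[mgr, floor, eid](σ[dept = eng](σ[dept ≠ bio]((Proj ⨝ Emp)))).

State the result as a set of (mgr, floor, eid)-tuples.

Proj ⋈ Emp (natural join on eid, floor): {(12, 6, 14, bio), (12, 6, 14, k1), (12, 6, 14, p1), (12, 6, 29, bio), (12, 6, 29, k1), (12, 6, 29, p1), (19, 6, 16, eng), (19, 6, 16, law), (19, 6, 16, mkt), (19, 6, 16, rd), (19, 6, 26, eng), (19, 6, 26, law), (19, 6, 26, mkt), (19, 6, 26, rd), (19, 6, 29, eng), (19, 6, 29, law), (19, 6, 29, mkt), (19, 6, 29, rd), (19, 6, 35, eng), (19, 6, 35, law), (19, 6, 35, mkt), (19, 6, 35, rd)}
Filtering on dept ≠ bio leaves {(12, 6, 14, k1), (12, 6, 14, p1), (12, 6, 29, k1), (12, 6, 29, p1), (19, 6, 16, eng), (19, 6, 16, law), (19, 6, 16, mkt), (19, 6, 16, rd), (19, 6, 26, eng), (19, 6, 26, law), (19, 6, 26, mkt), (19, 6, 26, rd), (19, 6, 29, eng), (19, 6, 29, law), (19, 6, 29, mkt), (19, 6, 29, rd), (19, 6, 35, eng), (19, 6, 35, law), (19, 6, 35, mkt), (19, 6, 35, rd)}.
Filtering on dept = eng leaves {(19, 6, 16, eng), (19, 6, 26, eng), (19, 6, 29, eng), (19, 6, 35, eng)}.
π[mgr, floor, eid]: project onto (mgr, floor, eid) → {(16, 6, 19), (26, 6, 19), (29, 6, 19), (35, 6, 19)}

{(16, 6, 19), (26, 6, 19), (29, 6, 19), (35, 6, 19)}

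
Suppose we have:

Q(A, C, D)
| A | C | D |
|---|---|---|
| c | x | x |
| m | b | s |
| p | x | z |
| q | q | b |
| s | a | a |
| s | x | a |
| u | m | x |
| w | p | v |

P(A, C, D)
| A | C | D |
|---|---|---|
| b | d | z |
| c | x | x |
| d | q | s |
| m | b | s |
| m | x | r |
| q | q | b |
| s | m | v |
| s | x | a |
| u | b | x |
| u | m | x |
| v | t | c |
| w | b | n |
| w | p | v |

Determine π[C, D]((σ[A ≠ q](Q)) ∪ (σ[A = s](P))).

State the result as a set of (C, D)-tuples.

{(a, a), (b, s), (m, v), (m, x), (p, v), (x, a), (x, x), (x, z)}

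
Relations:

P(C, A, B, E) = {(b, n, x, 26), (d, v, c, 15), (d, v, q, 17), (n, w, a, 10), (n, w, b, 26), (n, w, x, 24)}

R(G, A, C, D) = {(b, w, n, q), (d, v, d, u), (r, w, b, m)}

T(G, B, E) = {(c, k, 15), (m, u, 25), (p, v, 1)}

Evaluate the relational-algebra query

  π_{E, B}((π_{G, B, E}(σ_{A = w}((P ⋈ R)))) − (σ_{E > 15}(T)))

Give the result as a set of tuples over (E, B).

Joining P and R on C, A yields {(d, v, c, 15, d, u), (d, v, q, 17, d, u), (n, w, a, 10, b, q), (n, w, b, 26, b, q), (n, w, x, 24, b, q)}.
Apply σ_{A = w}; surviving tuples: {(n, w, a, 10, b, q), (n, w, b, 26, b, q), (n, w, x, 24, b, q)}
π[G, B, E]: project onto (G, B, E) → {(b, a, 10), (b, b, 26), (b, x, 24)}
Apply σ_{E > 15}; surviving tuples: {(m, u, 25)}
Taking the difference: {(b, a, 10), (b, b, 26), (b, x, 24)}
π[E, B]: project onto (E, B) → {(10, a), (24, x), (26, b)}

{(10, a), (24, x), (26, b)}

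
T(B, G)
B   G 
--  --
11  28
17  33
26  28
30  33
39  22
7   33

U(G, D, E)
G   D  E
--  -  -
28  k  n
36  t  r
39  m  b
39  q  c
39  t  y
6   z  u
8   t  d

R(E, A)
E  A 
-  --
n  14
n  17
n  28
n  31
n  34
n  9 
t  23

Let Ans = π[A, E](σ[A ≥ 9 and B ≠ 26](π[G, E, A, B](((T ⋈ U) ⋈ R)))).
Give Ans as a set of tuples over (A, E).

{(14, n), (17, n), (28, n), (31, n), (34, n), (9, n)}

Joining T and U on G yields {(11, 28, k, n), (26, 28, k, n)}.
Joining (T ⋈ U) and R on E yields {(11, 28, k, n, 14), (11, 28, k, n, 17), (11, 28, k, n, 28), (11, 28, k, n, 31), (11, 28, k, n, 34), (11, 28, k, n, 9), (26, 28, k, n, 14), (26, 28, k, n, 17), (26, 28, k, n, 28), (26, 28, k, n, 31), (26, 28, k, n, 34), (26, 28, k, n, 9)}.
Projecting to G, E, A, B: {(28, n, 14, 11), (28, n, 14, 26), (28, n, 17, 11), (28, n, 17, 26), (28, n, 28, 11), (28, n, 28, 26), (28, n, 31, 11), (28, n, 31, 26), (28, n, 34, 11), (28, n, 34, 26), (28, n, 9, 11), (28, n, 9, 26)}
σ[A ≥ 9 and B ≠ 26]: keep tuples satisfying A ≥ 9 and B ≠ 26 → {(28, n, 14, 11), (28, n, 17, 11), (28, n, 28, 11), (28, n, 31, 11), (28, n, 34, 11), (28, n, 9, 11)}
Projecting to A, E: {(14, n), (17, n), (28, n), (31, n), (34, n), (9, n)}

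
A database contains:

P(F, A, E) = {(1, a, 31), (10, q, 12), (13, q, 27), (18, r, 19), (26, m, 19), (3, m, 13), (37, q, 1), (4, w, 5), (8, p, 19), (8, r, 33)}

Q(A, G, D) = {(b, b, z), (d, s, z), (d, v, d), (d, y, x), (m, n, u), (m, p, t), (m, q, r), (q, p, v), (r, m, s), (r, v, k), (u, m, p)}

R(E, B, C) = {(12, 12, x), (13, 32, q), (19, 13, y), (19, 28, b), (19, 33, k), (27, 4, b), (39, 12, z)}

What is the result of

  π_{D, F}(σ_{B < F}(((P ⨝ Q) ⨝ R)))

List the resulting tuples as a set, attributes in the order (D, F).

{(k, 18), (r, 26), (s, 18), (t, 26), (u, 26), (v, 13)}

Natural join on A: {(10, q, 12, p, v), (13, q, 27, p, v), (18, r, 19, m, s), (18, r, 19, v, k), (26, m, 19, n, u), (26, m, 19, p, t), (26, m, 19, q, r), (3, m, 13, n, u), (3, m, 13, p, t), (3, m, 13, q, r), (37, q, 1, p, v), (8, r, 33, m, s), (8, r, 33, v, k)}
Natural join on E: {(10, q, 12, p, v, 12, x), (13, q, 27, p, v, 4, b), (18, r, 19, m, s, 13, y), (18, r, 19, m, s, 28, b), (18, r, 19, m, s, 33, k), (18, r, 19, v, k, 13, y), (18, r, 19, v, k, 28, b), (18, r, 19, v, k, 33, k), (26, m, 19, n, u, 13, y), (26, m, 19, n, u, 28, b), (26, m, 19, n, u, 33, k), (26, m, 19, p, t, 13, y), (26, m, 19, p, t, 28, b), (26, m, 19, p, t, 33, k), (26, m, 19, q, r, 13, y), (26, m, 19, q, r, 28, b), (26, m, 19, q, r, 33, k), (3, m, 13, n, u, 32, q), (3, m, 13, p, t, 32, q), (3, m, 13, q, r, 32, q)}
Filtering on B < F leaves {(13, q, 27, p, v, 4, b), (18, r, 19, m, s, 13, y), (18, r, 19, v, k, 13, y), (26, m, 19, n, u, 13, y), (26, m, 19, p, t, 13, y), (26, m, 19, q, r, 13, y)}.
Projecting to D, F: {(k, 18), (r, 26), (s, 18), (t, 26), (u, 26), (v, 13)}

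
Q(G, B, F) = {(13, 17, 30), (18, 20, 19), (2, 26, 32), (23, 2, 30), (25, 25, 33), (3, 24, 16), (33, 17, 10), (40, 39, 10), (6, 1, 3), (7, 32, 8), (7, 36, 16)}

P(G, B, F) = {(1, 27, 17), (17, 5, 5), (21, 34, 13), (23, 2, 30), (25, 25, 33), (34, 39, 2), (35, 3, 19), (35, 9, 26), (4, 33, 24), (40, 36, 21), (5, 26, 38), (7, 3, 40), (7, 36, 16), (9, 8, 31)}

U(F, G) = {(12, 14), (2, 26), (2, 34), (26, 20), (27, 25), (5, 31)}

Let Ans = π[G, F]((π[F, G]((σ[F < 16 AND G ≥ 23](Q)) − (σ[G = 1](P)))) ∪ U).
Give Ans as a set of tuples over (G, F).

{(14, 12), (20, 26), (25, 27), (26, 2), (31, 5), (33, 10), (34, 2), (40, 10)}

Apply σ_{F < 16 AND G ≥ 23}; surviving tuples: {(33, 17, 10), (40, 39, 10)}
Apply σ_{G = 1}; surviving tuples: {(1, 27, 17)}
Difference: {(33, 17, 10), (40, 39, 10)} with {(1, 27, 17)} → {(33, 17, 10), (40, 39, 10)}
π[F, G]: project onto (F, G) → {(10, 33), (10, 40)}
Union: {(10, 33), (10, 40)} with {(12, 14), (2, 26), (2, 34), (26, 20), (27, 25), (5, 31)} → {(10, 33), (10, 40), (12, 14), (2, 26), (2, 34), (26, 20), (27, 25), (5, 31)}
π[G, F]: project onto (G, F) → {(14, 12), (20, 26), (25, 27), (26, 2), (31, 5), (33, 10), (34, 2), (40, 10)}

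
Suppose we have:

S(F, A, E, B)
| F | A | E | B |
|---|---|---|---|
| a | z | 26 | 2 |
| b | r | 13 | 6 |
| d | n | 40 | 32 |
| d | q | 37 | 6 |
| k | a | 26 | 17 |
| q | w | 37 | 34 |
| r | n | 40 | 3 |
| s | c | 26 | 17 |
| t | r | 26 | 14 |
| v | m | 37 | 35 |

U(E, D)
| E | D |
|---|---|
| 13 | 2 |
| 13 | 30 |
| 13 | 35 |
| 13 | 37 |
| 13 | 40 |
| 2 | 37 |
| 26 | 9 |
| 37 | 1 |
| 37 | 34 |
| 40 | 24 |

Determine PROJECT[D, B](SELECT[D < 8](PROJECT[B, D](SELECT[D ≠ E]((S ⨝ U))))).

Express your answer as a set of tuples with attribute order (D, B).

Joining S and U on E yields {(a, z, 26, 2, 9), (b, r, 13, 6, 2), (b, r, 13, 6, 30), (b, r, 13, 6, 35), (b, r, 13, 6, 37), (b, r, 13, 6, 40), (d, n, 40, 32, 24), (d, q, 37, 6, 1), (d, q, 37, 6, 34), (k, a, 26, 17, 9), (q, w, 37, 34, 1), (q, w, 37, 34, 34), (r, n, 40, 3, 24), (s, c, 26, 17, 9), (t, r, 26, 14, 9), (v, m, 37, 35, 1), (v, m, 37, 35, 34)}.
Selection D ≠ E: {(a, z, 26, 2, 9), (b, r, 13, 6, 2), (b, r, 13, 6, 30), (b, r, 13, 6, 35), (b, r, 13, 6, 37), (b, r, 13, 6, 40), (d, n, 40, 32, 24), (d, q, 37, 6, 1), (d, q, 37, 6, 34), (k, a, 26, 17, 9), (q, w, 37, 34, 1), (q, w, 37, 34, 34), (r, n, 40, 3, 24), (s, c, 26, 17, 9), (t, r, 26, 14, 9), (v, m, 37, 35, 1), (v, m, 37, 35, 34)}
Projecting to B, D (1 duplicate(s) eliminated): {(14, 9), (17, 9), (2, 9), (3, 24), (32, 24), (34, 1), (34, 34), (35, 1), (35, 34), (6, 1), (6, 2), (6, 30), (6, 34), (6, 35), (6, 37), (6, 40)}
Selection D < 8: {(34, 1), (35, 1), (6, 1), (6, 2)}
Projecting to D, B: {(1, 34), (1, 35), (1, 6), (2, 6)}

{(1, 34), (1, 35), (1, 6), (2, 6)}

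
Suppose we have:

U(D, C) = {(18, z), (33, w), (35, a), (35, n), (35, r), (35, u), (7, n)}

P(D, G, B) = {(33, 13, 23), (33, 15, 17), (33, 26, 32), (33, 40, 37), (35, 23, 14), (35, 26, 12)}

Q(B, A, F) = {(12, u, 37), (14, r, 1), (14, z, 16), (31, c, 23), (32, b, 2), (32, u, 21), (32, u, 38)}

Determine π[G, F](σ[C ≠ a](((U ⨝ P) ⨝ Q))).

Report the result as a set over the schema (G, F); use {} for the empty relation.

Natural join on D: {(33, w, 13, 23), (33, w, 15, 17), (33, w, 26, 32), (33, w, 40, 37), (35, a, 23, 14), (35, a, 26, 12), (35, n, 23, 14), (35, n, 26, 12), (35, r, 23, 14), (35, r, 26, 12), (35, u, 23, 14), (35, u, 26, 12)}
Natural join on B: {(33, w, 26, 32, b, 2), (33, w, 26, 32, u, 21), (33, w, 26, 32, u, 38), (35, a, 23, 14, r, 1), (35, a, 23, 14, z, 16), (35, a, 26, 12, u, 37), (35, n, 23, 14, r, 1), (35, n, 23, 14, z, 16), (35, n, 26, 12, u, 37), (35, r, 23, 14, r, 1), (35, r, 23, 14, z, 16), (35, r, 26, 12, u, 37), (35, u, 23, 14, r, 1), (35, u, 23, 14, z, 16), (35, u, 26, 12, u, 37)}
Apply σ_{C ≠ a}; surviving tuples: {(33, w, 26, 32, b, 2), (33, w, 26, 32, u, 21), (33, w, 26, 32, u, 38), (35, n, 23, 14, r, 1), (35, n, 23, 14, z, 16), (35, n, 26, 12, u, 37), (35, r, 23, 14, r, 1), (35, r, 23, 14, z, 16), (35, r, 26, 12, u, 37), (35, u, 23, 14, r, 1), (35, u, 23, 14, z, 16), (35, u, 26, 12, u, 37)}
π[G, F]: project onto (G, F) (6 duplicate(s) eliminated) → {(23, 1), (23, 16), (26, 2), (26, 21), (26, 37), (26, 38)}

{(23, 1), (23, 16), (26, 2), (26, 21), (26, 37), (26, 38)}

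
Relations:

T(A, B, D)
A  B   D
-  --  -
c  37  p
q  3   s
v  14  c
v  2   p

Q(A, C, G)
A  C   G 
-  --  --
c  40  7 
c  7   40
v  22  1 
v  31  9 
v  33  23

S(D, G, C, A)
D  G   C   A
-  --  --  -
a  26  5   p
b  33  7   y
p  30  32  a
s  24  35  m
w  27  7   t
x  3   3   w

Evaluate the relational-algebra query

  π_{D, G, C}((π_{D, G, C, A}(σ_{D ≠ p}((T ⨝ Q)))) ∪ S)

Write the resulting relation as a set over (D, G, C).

Natural join on A: {(c, 37, p, 40, 7), (c, 37, p, 7, 40), (v, 14, c, 22, 1), (v, 14, c, 31, 9), (v, 14, c, 33, 23), (v, 2, p, 22, 1), (v, 2, p, 31, 9), (v, 2, p, 33, 23)}
Selection D ≠ p: {(v, 14, c, 22, 1), (v, 14, c, 31, 9), (v, 14, c, 33, 23)}
Projecting to D, G, C, A: {(c, 1, 22, v), (c, 23, 33, v), (c, 9, 31, v)}
Set union of the two operands is {(a, 26, 5, p), (b, 33, 7, y), (c, 1, 22, v), (c, 23, 33, v), (c, 9, 31, v), (p, 30, 32, a), (s, 24, 35, m), (w, 27, 7, t), (x, 3, 3, w)}.
Projecting to D, G, C: {(a, 26, 5), (b, 33, 7), (c, 1, 22), (c, 23, 33), (c, 9, 31), (p, 30, 32), (s, 24, 35), (w, 27, 7), (x, 3, 3)}

{(a, 26, 5), (b, 33, 7), (c, 1, 22), (c, 23, 33), (c, 9, 31), (p, 30, 32), (s, 24, 35), (w, 27, 7), (x, 3, 3)}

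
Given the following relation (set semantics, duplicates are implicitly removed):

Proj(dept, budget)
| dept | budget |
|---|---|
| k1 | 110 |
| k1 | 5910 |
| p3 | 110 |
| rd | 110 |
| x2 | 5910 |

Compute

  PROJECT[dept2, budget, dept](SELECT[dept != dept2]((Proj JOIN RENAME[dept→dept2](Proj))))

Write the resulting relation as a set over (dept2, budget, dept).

{(k1, 110, p3), (k1, 110, rd), (k1, 5910, x2), (p3, 110, k1), (p3, 110, rd), (rd, 110, k1), (rd, 110, p3), (x2, 5910, k1)}

ρ[dept→dept2]: schema becomes (dept2, budget); tuples unchanged.
Natural join on budget: {(k1, 110, k1), (k1, 110, p3), (k1, 110, rd), (k1, 5910, k1), (k1, 5910, x2), (p3, 110, k1), (p3, 110, p3), (p3, 110, rd), (rd, 110, k1), (rd, 110, p3), (rd, 110, rd), (x2, 5910, k1), (x2, 5910, x2)}
Selection dept != dept2: {(k1, 110, p3), (k1, 110, rd), (k1, 5910, x2), (p3, 110, k1), (p3, 110, rd), (rd, 110, k1), (rd, 110, p3), (x2, 5910, k1)}
π_{dept2, budget, dept} gives {(k1, 110, p3), (k1, 110, rd), (k1, 5910, x2), (p3, 110, k1), (p3, 110, rd), (rd, 110, k1), (rd, 110, p3), (x2, 5910, k1)}.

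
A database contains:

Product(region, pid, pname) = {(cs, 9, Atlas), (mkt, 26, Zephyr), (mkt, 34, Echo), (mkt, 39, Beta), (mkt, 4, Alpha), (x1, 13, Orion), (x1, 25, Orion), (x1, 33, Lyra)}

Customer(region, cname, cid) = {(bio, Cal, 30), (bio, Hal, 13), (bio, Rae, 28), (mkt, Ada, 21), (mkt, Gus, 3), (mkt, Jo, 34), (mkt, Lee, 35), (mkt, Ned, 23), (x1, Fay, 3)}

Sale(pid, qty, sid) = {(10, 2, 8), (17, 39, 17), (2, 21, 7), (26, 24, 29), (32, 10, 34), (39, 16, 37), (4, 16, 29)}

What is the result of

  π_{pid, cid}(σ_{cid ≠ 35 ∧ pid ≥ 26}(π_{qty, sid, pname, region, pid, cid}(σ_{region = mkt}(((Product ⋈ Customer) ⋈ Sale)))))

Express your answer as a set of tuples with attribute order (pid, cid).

{(26, 21), (26, 23), (26, 3), (26, 34), (39, 21), (39, 23), (39, 3), (39, 34)}

Joining Product and Customer on region yields {(mkt, 26, Zephyr, Ada, 21), (mkt, 26, Zephyr, Gus, 3), (mkt, 26, Zephyr, Jo, 34), (mkt, 26, Zephyr, Lee, 35), (mkt, 26, Zephyr, Ned, 23), (mkt, 34, Echo, Ada, 21), (mkt, 34, Echo, Gus, 3), (mkt, 34, Echo, Jo, 34), (mkt, 34, Echo, Lee, 35), (mkt, 34, Echo, Ned, 23), (mkt, 39, Beta, Ada, 21), (mkt, 39, Beta, Gus, 3), (mkt, 39, Beta, Jo, 34), (mkt, 39, Beta, Lee, 35), (mkt, 39, Beta, Ned, 23), (mkt, 4, Alpha, Ada, 21), (mkt, 4, Alpha, Gus, 3), (mkt, 4, Alpha, Jo, 34), (mkt, 4, Alpha, Lee, 35), (mkt, 4, Alpha, Ned, 23), (x1, 13, Orion, Fay, 3), (x1, 25, Orion, Fay, 3), (x1, 33, Lyra, Fay, 3)}.
Joining (Product ⋈ Customer) and Sale on pid yields {(mkt, 26, Zephyr, Ada, 21, 24, 29), (mkt, 26, Zephyr, Gus, 3, 24, 29), (mkt, 26, Zephyr, Jo, 34, 24, 29), (mkt, 26, Zephyr, Lee, 35, 24, 29), (mkt, 26, Zephyr, Ned, 23, 24, 29), (mkt, 39, Beta, Ada, 21, 16, 37), (mkt, 39, Beta, Gus, 3, 16, 37), (mkt, 39, Beta, Jo, 34, 16, 37), (mkt, 39, Beta, Lee, 35, 16, 37), (mkt, 39, Beta, Ned, 23, 16, 37), (mkt, 4, Alpha, Ada, 21, 16, 29), (mkt, 4, Alpha, Gus, 3, 16, 29), (mkt, 4, Alpha, Jo, 34, 16, 29), (mkt, 4, Alpha, Lee, 35, 16, 29), (mkt, 4, Alpha, Ned, 23, 16, 29)}.
Apply σ_{region = mkt}; surviving tuples: {(mkt, 26, Zephyr, Ada, 21, 24, 29), (mkt, 26, Zephyr, Gus, 3, 24, 29), (mkt, 26, Zephyr, Jo, 34, 24, 29), (mkt, 26, Zephyr, Lee, 35, 24, 29), (mkt, 26, Zephyr, Ned, 23, 24, 29), (mkt, 39, Beta, Ada, 21, 16, 37), (mkt, 39, Beta, Gus, 3, 16, 37), (mkt, 39, Beta, Jo, 34, 16, 37), (mkt, 39, Beta, Lee, 35, 16, 37), (mkt, 39, Beta, Ned, 23, 16, 37), (mkt, 4, Alpha, Ada, 21, 16, 29), (mkt, 4, Alpha, Gus, 3, 16, 29), (mkt, 4, Alpha, Jo, 34, 16, 29), (mkt, 4, Alpha, Lee, 35, 16, 29), (mkt, 4, Alpha, Ned, 23, 16, 29)}
Projecting to qty, sid, pname, region, pid, cid: {(16, 29, Alpha, mkt, 4, 21), (16, 29, Alpha, mkt, 4, 23), (16, 29, Alpha, mkt, 4, 3), (16, 29, Alpha, mkt, 4, 34), (16, 29, Alpha, mkt, 4, 35), (16, 37, Beta, mkt, 39, 21), (16, 37, Beta, mkt, 39, 23), (16, 37, Beta, mkt, 39, 3), (16, 37, Beta, mkt, 39, 34), (16, 37, Beta, mkt, 39, 35), (24, 29, Zephyr, mkt, 26, 21), (24, 29, Zephyr, mkt, 26, 23), (24, 29, Zephyr, mkt, 26, 3), (24, 29, Zephyr, mkt, 26, 34), (24, 29, Zephyr, mkt, 26, 35)}
Apply σ_{cid ≠ 35 ∧ pid ≥ 26}; surviving tuples: {(16, 37, Beta, mkt, 39, 21), (16, 37, Beta, mkt, 39, 23), (16, 37, Beta, mkt, 39, 3), (16, 37, Beta, mkt, 39, 34), (24, 29, Zephyr, mkt, 26, 21), (24, 29, Zephyr, mkt, 26, 23), (24, 29, Zephyr, mkt, 26, 3), (24, 29, Zephyr, mkt, 26, 34)}
Projecting to pid, cid: {(26, 21), (26, 23), (26, 3), (26, 34), (39, 21), (39, 23), (39, 3), (39, 34)}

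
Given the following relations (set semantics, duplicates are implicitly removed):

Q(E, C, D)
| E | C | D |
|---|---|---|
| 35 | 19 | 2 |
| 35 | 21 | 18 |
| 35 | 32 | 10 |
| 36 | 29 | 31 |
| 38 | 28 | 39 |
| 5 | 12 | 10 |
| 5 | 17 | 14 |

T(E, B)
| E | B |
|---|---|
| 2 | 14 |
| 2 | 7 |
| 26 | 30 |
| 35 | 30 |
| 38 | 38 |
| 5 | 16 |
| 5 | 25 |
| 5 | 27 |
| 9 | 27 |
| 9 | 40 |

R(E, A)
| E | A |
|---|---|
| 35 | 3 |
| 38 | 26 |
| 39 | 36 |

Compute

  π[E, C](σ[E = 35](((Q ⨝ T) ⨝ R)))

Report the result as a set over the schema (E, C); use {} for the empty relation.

Joining Q and T on E yields {(35, 19, 2, 30), (35, 21, 18, 30), (35, 32, 10, 30), (38, 28, 39, 38), (5, 12, 10, 16), (5, 12, 10, 25), (5, 12, 10, 27), (5, 17, 14, 16), (5, 17, 14, 25), (5, 17, 14, 27)}.
Joining (Q ⨝ T) and R on E yields {(35, 19, 2, 30, 3), (35, 21, 18, 30, 3), (35, 32, 10, 30, 3), (38, 28, 39, 38, 26)}.
Selection E = 35: {(35, 19, 2, 30, 3), (35, 21, 18, 30, 3), (35, 32, 10, 30, 3)}
Keep only column(s) E, C: {(35, 19), (35, 21), (35, 32)}

{(35, 19), (35, 21), (35, 32)}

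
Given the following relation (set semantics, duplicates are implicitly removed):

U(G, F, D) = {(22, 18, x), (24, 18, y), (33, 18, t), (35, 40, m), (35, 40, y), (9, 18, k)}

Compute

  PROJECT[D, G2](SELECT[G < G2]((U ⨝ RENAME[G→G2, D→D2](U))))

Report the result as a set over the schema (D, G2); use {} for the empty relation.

{(k, 22), (k, 24), (k, 33), (x, 24), (x, 33), (y, 33)}

ρ[G→G2, D→D2]: schema becomes (G2, F, D2); tuples unchanged.
Joining U and RENAME[G→G2, D→D2](U) on F yields {(22, 18, x, 22, x), (22, 18, x, 24, y), (22, 18, x, 33, t), (22, 18, x, 9, k), (24, 18, y, 22, x), (24, 18, y, 24, y), (24, 18, y, 33, t), (24, 18, y, 9, k), (33, 18, t, 22, x), (33, 18, t, 24, y), (33, 18, t, 33, t), (33, 18, t, 9, k), (35, 40, m, 35, m), (35, 40, m, 35, y), (35, 40, y, 35, m), (35, 40, y, 35, y), (9, 18, k, 22, x), (9, 18, k, 24, y), (9, 18, k, 33, t), (9, 18, k, 9, k)}.
Apply σ_{G < G2}; surviving tuples: {(22, 18, x, 24, y), (22, 18, x, 33, t), (24, 18, y, 33, t), (9, 18, k, 22, x), (9, 18, k, 24, y), (9, 18, k, 33, t)}
π_{D, G2} gives {(k, 22), (k, 24), (k, 33), (x, 24), (x, 33), (y, 33)}.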